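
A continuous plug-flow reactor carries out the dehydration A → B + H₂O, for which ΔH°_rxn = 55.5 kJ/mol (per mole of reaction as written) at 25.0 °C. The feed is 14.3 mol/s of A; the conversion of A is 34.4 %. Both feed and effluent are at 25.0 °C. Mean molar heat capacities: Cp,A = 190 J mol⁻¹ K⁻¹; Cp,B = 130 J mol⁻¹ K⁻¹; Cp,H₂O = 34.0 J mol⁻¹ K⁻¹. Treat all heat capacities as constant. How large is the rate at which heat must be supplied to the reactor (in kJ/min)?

Extent of reaction ξ = 0.344 × 14.3 = 4.9192 mol/s
Reaction term: ξ·ΔH°_rxn = 4.9192 × 55.5 = 273.02 kJ/s
Q = ΔH = 273.02 kJ/s = 273.02 kW
Heat supplied = 16381 kJ/min

Q_in = 16400 kJ/min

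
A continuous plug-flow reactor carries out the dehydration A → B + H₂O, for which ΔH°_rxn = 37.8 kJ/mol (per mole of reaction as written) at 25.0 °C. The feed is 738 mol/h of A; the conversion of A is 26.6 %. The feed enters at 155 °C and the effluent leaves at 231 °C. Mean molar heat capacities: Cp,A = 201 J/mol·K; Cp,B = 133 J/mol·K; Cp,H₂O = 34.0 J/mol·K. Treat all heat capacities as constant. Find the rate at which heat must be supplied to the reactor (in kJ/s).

Q_in = 4.81 kJ/s

Extent of reaction ξ = 0.266 × 738 = 196.31 mol/h
Reaction term: ξ·ΔH°_rxn = 196.31 × 37.8 = 7420.4 kJ/h
Sensible, feed 155→25 °C: -19284 kJ/h
Outlet flows (mol/h): A 541.69, B 196.31, H₂O 196.31
Sensible, products 25→231 °C: 29183 kJ/h
Q = ΔH = 17319 kJ/h = 4.8109 kW
Heat supplied = 4.8109 kJ/s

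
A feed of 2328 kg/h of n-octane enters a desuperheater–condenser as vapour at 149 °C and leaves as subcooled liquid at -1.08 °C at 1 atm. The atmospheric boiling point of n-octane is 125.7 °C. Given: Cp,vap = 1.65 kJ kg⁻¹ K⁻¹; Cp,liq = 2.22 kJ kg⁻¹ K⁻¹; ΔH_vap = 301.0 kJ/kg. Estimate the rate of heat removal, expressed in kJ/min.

Q_c = 24100 kJ/min

vapour 149→125.7 °C: -38.445 kJ/kg
condensation at 125.7 °C: -301 kJ/kg
liquid 125.7→-1.08 °C: -281.45 kJ/kg
Δh = -38.445 + -301 + -281.45 = -620.9 kJ/kg
Q = ṁ·Δh = 2328 kg/h × -620.9 kJ/kg = -1.4454e+06 kJ/h
|Q| = 401.51 kW = 24091 kJ/min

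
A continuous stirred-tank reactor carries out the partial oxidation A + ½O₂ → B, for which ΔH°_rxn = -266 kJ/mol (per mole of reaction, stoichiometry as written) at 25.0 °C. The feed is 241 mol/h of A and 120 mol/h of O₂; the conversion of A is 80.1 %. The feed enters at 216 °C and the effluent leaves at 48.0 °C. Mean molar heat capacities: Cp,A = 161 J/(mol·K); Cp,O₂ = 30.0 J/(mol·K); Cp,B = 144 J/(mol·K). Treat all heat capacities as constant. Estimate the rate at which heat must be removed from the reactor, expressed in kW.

Q_out = 16.3 kW

Extent of reaction ξ = 0.801 × 241 = 193.04 mol/h
Reaction term: ξ·ΔH°_rxn = 193.04 × -266 = -51349 kJ/h
Sensible, feed 216→25 °C: -8098.6 kJ/h
Outlet flows (mol/h): A 47.959, O₂ 23.48, B 193.04
Sensible, products 25→48.0 °C: 833.14 kJ/h
Q = ΔH = -58614 kJ/h = -16.282 kW
Heat removed = 16.282 kW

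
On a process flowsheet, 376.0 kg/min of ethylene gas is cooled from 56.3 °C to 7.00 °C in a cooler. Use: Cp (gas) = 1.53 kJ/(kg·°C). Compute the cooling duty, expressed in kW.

Q = ṁ·Cp·ΔT = 376.0 × 1.53 × (7.00 − 56.3) = -28361 kJ/min
Converting: 28361 / 60 s = 472.69 kW

Q_c = 473 kW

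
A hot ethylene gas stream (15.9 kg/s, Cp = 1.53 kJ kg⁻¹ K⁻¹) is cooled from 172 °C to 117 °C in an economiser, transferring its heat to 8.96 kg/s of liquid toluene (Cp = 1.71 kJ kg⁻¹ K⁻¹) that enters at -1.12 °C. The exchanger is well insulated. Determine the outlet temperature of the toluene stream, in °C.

Heat released by hot stream: Q = 15.9 × 1.53 × (172 − 117) = 1338 kJ/s
Energy balance on cold side (adiabatic exchanger): Q = ṁ_c·Cp_c·(T_c,out − T_c,in)
T_c,out = -1.12 + 1338/(8.96 × 1.71) = 86.207 °C

T_c,out = 86.2 °C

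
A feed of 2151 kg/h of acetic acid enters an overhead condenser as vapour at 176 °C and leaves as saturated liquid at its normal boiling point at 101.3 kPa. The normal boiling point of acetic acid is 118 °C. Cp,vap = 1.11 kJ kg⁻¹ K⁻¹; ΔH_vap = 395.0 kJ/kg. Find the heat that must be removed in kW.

Q_c = 274 kW

vapour 176→118 °C: -64.38 kJ/kg
condensation at 118 °C: -395 kJ/kg
Δh = -64.38 + -395 = -459.38 kJ/kg
Q = ṁ·Δh = 2151 kg/h × -459.38 kJ/kg = -988130 kJ/h
|Q| = 274.48 kW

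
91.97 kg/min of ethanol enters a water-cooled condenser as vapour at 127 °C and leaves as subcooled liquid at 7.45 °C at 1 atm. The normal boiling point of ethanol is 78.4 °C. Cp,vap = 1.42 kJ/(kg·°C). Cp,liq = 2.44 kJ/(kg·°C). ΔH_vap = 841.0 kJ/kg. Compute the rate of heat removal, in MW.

vapour 127→78.4 °C: -69.012 kJ/kg
condensation at 78.4 °C: -841 kJ/kg
liquid 78.4→7.45 °C: -173.12 kJ/kg
Δh = -69.012 + -841 + -173.12 = -1083.1 kJ/kg
Q = ṁ·Δh = 91.97 kg/min × -1083.1 kJ/kg = -99615 kJ/min
|Q| = 1660.3 kW = 1.6603 MW

Q_c = 1.66 MW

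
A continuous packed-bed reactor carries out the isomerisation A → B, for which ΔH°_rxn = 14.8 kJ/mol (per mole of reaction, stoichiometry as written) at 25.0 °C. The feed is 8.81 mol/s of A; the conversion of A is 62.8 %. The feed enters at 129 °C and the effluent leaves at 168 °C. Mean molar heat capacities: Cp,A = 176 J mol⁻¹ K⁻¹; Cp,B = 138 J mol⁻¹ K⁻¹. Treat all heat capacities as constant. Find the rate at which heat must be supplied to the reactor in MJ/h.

Q_in = 404 MJ/h

Extent of reaction ξ = 0.628 × 8.81 = 5.5327 mol/s
Reaction term: ξ·ΔH°_rxn = 5.5327 × 14.8 = 81.884 kJ/s
Sensible, feed 129→25 °C: -161.26 kJ/s
Outlet flows (mol/s): A 3.2773, B 5.5327
Sensible, products 25→168 °C: 191.67 kJ/s
Q = ΔH = 112.29 kJ/s = 112.29 kW
Heat supplied = 404.25 MJ/h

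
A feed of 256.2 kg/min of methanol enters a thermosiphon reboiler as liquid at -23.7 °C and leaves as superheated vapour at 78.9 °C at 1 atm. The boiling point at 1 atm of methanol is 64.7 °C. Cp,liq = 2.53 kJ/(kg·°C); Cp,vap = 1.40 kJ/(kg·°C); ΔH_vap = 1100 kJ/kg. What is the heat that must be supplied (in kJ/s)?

liquid -23.7→64.7 °C: 223.65 kJ/kg
vaporisation at 64.7 °C: 1100 kJ/kg
vapour 64.7→78.9 °C: 19.88 kJ/kg
Δh = 223.65 + 1100 + 19.88 = 1343.5 kJ/kg
Q = ṁ·Δh = 256.2 kg/min × 1343.5 kJ/kg = 344210 kJ/min
|Q| = 5736.9 kW

Q = 5740 kJ/s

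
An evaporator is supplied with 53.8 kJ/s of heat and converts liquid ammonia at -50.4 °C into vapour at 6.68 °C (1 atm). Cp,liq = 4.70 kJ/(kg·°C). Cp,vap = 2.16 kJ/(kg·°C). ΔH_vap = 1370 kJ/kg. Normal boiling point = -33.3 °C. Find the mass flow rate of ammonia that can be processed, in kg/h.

ṁ = 126 kg/h

Δh = 4.70×(-33.3−-50.4) + 1370 + 2.16×(6.68−-33.3) = 1536.7 kJ/kg
Q = 53.8 kJ/s = 53.8 kJ/s = 193680 kJ/h
ṁ = Q/Δh = 193680 / 1536.7 = 126.03 kg/h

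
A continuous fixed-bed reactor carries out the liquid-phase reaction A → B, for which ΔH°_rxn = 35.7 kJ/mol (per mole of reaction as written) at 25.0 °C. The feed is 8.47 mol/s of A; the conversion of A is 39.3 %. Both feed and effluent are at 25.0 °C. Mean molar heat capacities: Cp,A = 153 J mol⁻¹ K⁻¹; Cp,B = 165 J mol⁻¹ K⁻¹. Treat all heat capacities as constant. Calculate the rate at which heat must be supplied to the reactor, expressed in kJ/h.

Q_in = 428000 kJ/h

Extent of reaction ξ = 0.393 × 8.47 = 3.3287 mol/s
Reaction term: ξ·ΔH°_rxn = 3.3287 × 35.7 = 118.83 kJ/s
Q = ΔH = 118.83 kJ/s = 118.83 kW
Heat supplied = 427810 kJ/h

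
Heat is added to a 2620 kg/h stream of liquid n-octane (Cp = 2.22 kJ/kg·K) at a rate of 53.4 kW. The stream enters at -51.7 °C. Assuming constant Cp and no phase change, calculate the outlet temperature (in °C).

T_out = -18.6 °C

Q = 53.4 kW = 192240 kJ/h
ΔT = Q/(ṁ·Cp) = 192240/(2620×2.22) = 33.051 K
T_out = -51.7 + 33.051 = -18.649 °C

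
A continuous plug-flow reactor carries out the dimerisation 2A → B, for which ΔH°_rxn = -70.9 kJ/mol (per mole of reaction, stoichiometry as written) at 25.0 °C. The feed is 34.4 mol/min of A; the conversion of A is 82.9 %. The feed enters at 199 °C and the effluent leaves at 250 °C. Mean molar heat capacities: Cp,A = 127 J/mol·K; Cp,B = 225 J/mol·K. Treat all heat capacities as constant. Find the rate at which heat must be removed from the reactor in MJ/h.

Q_out = 52.9 MJ/h

Extent of reaction ξ = 0.829 × 34.4 / 2 = 14.259 mol/min
Reaction term: ξ·ΔH°_rxn = 14.259 × -70.9 = -1010.9 kJ/min
Sensible, feed 199→25 °C: -760.17 kJ/min
Outlet flows (mol/min): A 5.8824, B 14.259
Sensible, products 25→250 °C: 889.94 kJ/min
Q = ΔH = -881.18 kJ/min = -14.686 kW
Heat removed = 52.871 MJ/h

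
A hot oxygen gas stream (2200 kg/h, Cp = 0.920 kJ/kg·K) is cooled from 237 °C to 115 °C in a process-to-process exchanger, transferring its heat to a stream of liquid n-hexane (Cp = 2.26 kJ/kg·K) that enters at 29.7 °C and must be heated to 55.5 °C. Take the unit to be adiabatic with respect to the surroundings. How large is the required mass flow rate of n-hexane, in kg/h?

ṁ_c = 4230 kg/h

Heat released by hot stream: Q = 2200 × 0.920 × (237 − 115) = 246930 kJ/h
Energy balance on cold side (adiabatic exchanger): Q = ṁ_c·Cp_c·(T_c,out − T_c,in)
ṁ_c = 246930 / [2.26 × (55.5 − 29.7)] = 4234.9 kg/h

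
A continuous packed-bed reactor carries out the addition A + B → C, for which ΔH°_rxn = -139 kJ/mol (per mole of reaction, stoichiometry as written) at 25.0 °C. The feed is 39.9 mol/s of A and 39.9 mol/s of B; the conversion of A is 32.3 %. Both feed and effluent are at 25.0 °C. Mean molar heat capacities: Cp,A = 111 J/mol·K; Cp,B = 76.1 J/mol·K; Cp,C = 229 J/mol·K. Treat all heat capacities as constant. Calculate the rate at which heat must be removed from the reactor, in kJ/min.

Q_out = 107000 kJ/min

Extent of reaction ξ = 0.323 × 39.9 = 12.888 mol/s
Reaction term: ξ·ΔH°_rxn = 12.888 × -139 = -1791.4 kJ/s
Q = ΔH = -1791.4 kJ/s = -1791.4 kW
Heat removed = 107480 kJ/min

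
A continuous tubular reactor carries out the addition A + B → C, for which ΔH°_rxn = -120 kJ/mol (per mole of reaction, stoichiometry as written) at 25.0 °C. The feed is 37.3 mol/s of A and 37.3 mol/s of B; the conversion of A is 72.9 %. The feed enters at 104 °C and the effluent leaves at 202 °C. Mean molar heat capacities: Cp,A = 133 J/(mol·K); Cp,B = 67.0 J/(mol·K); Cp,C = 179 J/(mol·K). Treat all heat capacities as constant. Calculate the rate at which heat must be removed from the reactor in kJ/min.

Q_out = 158000 kJ/min

Extent of reaction ξ = 0.729 × 37.3 = 27.192 mol/s
Reaction term: ξ·ΔH°_rxn = 27.192 × -120 = -3263 kJ/s
Sensible, feed 104→25 °C: -589.34 kJ/s
Outlet flows (mol/s): A 10.108, B 10.108, C 27.192
Sensible, products 25→202 °C: 1219.3 kJ/s
Q = ΔH = -2633 kJ/s = -2633 kW
Heat removed = 157980 kJ/min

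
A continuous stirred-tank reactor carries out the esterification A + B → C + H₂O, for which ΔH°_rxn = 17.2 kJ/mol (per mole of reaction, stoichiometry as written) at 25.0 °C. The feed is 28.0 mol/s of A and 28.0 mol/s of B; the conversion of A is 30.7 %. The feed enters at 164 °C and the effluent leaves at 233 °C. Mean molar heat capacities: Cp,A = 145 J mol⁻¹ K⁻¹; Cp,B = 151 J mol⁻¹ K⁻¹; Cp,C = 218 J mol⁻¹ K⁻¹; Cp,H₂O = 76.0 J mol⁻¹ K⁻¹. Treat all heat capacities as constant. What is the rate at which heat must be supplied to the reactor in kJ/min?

Extent of reaction ξ = 0.307 × 28.0 = 8.596 mol/s
Reaction term: ξ·ΔH°_rxn = 8.596 × 17.2 = 147.85 kJ/s
Sensible, feed 164→25 °C: -1152 kJ/s
Outlet flows (mol/s): A 19.404, B 19.404, C 8.596, H₂O 8.596
Sensible, products 25→233 °C: 1720.3 kJ/s
Q = ΔH = 716.15 kJ/s = 716.15 kW
Heat supplied = 42969 kJ/min

Q_in = 43000 kJ/min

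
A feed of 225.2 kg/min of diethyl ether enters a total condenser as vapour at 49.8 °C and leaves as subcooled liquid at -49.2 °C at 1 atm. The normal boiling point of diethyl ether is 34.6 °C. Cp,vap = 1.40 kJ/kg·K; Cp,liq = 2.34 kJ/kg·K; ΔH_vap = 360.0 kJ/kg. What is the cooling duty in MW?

Q_c = 2.17 MW

vapour 49.8→34.6 °C: -21.28 kJ/kg
condensation at 34.6 °C: -360 kJ/kg
liquid 34.6→-49.2 °C: -196.09 kJ/kg
Δh = -21.28 + -360 + -196.09 = -577.37 kJ/kg
Q = ṁ·Δh = 225.2 kg/min × -577.37 kJ/kg = -130020 kJ/min
|Q| = 2167.1 kW = 2.1671 MW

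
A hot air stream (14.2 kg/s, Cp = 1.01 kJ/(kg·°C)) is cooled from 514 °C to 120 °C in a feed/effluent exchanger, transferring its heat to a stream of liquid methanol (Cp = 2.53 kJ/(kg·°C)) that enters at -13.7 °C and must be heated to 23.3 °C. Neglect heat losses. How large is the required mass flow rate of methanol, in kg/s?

Heat released by hot stream: Q = 14.2 × 1.01 × (514 − 120) = 5650.7 kJ/s
Energy balance on cold side (adiabatic exchanger): Q = ṁ_c·Cp_c·(T_c,out − T_c,in)
ṁ_c = 5650.7 / [2.53 × (23.3 − -13.7)] = 60.365 kg/s

ṁ_c = 60.4 kg/s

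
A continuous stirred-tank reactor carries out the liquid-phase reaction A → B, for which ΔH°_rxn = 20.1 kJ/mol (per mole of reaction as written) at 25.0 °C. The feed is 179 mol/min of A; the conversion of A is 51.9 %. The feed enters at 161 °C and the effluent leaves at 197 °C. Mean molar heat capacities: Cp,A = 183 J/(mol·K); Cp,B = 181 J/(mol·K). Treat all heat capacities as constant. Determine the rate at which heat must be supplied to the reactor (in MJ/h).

Extent of reaction ξ = 0.519 × 179 = 92.901 mol/min
Reaction term: ξ·ΔH°_rxn = 92.901 × 20.1 = 1867.3 kJ/min
Sensible, feed 161→25 °C: -4455 kJ/min
Outlet flows (mol/min): A 86.099, B 92.901
Sensible, products 25→197 °C: 5602.2 kJ/min
Q = ΔH = 3014.6 kJ/min = 50.243 kW
Heat supplied = 180.88 MJ/h

Q_in = 181 MJ/h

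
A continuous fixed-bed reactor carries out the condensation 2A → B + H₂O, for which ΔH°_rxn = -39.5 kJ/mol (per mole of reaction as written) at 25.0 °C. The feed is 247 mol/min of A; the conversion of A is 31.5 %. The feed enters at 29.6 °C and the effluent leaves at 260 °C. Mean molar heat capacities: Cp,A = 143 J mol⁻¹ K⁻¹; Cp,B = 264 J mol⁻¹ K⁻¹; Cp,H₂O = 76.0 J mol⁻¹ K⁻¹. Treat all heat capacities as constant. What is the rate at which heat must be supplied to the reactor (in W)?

Q_in = 118000 W

Extent of reaction ξ = 0.315 × 247 / 2 = 38.903 mol/min
Reaction term: ξ·ΔH°_rxn = 38.903 × -39.5 = -1536.6 kJ/min
Sensible, feed 29.6→25 °C: -162.48 kJ/min
Outlet flows (mol/min): A 169.19, B 38.903, H₂O 38.903
Sensible, products 25→260 °C: 8794.1 kJ/min
Q = ΔH = 7095 kJ/min = 118.25 kW
Heat supplied = 118250 W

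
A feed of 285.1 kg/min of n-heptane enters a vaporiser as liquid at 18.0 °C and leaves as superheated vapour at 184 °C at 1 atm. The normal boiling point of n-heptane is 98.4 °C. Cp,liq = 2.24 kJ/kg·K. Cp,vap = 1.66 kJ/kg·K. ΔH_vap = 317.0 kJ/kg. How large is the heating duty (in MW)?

liquid 18.0→98.4 °C: 180.1 kJ/kg
vaporisation at 98.4 °C: 317 kJ/kg
vapour 98.4→184 °C: 142.1 kJ/kg
Δh = 180.1 + 317 + 142.1 = 639.19 kJ/kg
Q = ṁ·Δh = 285.1 kg/min × 639.19 kJ/kg = 182230 kJ/min
|Q| = 3037.2 kW = 3.0372 MW

Q = 3.04 MW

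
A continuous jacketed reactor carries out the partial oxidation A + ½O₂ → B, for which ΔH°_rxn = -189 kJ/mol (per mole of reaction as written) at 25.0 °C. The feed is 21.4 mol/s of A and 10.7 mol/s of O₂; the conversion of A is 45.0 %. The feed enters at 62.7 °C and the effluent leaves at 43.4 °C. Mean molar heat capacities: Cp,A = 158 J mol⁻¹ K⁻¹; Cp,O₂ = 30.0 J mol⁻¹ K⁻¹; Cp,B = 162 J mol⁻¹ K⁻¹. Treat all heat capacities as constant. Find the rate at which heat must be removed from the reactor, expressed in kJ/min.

Extent of reaction ξ = 0.450 × 21.4 = 9.63 mol/s
Reaction term: ξ·ΔH°_rxn = 9.63 × -189 = -1820.1 kJ/s
Sensible, feed 62.7→25 °C: -139.57 kJ/s
Outlet flows (mol/s): A 11.77, O₂ 5.885, B 9.63
Sensible, products 25→43.4 °C: 66.171 kJ/s
Q = ΔH = -1893.5 kJ/s = -1893.5 kW
Heat removed = 113610 kJ/min

Q_out = 114000 kJ/min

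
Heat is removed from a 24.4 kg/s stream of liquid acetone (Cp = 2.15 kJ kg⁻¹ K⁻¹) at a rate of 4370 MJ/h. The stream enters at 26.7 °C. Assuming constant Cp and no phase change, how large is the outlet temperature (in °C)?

T_out = 3.56 °C

Q = 4370 MJ/h = 1213.9 kJ/s
ΔT = Q/(ṁ·Cp) = 1213.9/(24.4×2.15) = 23.139 K
T_out = 26.7 − 23.139 = 3.5607 °C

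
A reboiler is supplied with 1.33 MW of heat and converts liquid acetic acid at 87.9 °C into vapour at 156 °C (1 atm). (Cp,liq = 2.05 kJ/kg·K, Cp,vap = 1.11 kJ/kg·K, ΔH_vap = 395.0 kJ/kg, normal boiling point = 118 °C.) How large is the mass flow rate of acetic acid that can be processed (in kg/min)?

Δh = 2.05×(118−87.9) + 395.0 + 1.11×(156−118) = 498.88 kJ/kg
Q = 1.33 MW = 1330 kJ/s = 79800 kJ/min
ṁ = Q/Δh = 79800 / 498.88 = 159.96 kg/min

ṁ = 160 kg/min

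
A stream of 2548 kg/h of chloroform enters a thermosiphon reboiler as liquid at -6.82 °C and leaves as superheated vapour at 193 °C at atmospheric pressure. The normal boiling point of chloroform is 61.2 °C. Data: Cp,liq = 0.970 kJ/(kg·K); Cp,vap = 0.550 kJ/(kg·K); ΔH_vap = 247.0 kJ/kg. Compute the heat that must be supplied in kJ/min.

liquid -6.82→61.2 °C: 65.979 kJ/kg
vaporisation at 61.2 °C: 247 kJ/kg
vapour 61.2→193 °C: 72.49 kJ/kg
Δh = 65.979 + 247 + 72.49 = 385.47 kJ/kg
Q = ṁ·Δh = 2548 kg/h × 385.47 kJ/kg = 982180 kJ/h
|Q| = 272.83 kW = 16370 kJ/min

Q = 16400 kJ/min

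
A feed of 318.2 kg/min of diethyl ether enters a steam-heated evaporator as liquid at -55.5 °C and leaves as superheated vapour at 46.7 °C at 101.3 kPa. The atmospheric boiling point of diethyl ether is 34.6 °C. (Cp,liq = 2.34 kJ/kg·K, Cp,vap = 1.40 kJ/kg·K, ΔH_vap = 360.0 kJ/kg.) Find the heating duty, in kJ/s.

Q = 3120 kJ/s

liquid -55.5→34.6 °C: 210.83 kJ/kg
vaporisation at 34.6 °C: 360 kJ/kg
vapour 34.6→46.7 °C: 16.94 kJ/kg
Δh = 210.83 + 360 + 16.94 = 587.77 kJ/kg
Q = ṁ·Δh = 318.2 kg/min × 587.77 kJ/kg = 187030 kJ/min
|Q| = 3117.2 kW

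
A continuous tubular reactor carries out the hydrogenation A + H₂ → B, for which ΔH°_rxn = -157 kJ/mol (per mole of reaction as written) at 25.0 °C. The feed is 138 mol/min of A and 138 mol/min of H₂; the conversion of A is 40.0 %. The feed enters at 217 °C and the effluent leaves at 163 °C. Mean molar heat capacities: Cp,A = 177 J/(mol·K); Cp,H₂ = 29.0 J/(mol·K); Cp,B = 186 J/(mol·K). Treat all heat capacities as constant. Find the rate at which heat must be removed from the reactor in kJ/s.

Q_out = 173 kJ/s

Extent of reaction ξ = 0.400 × 138 = 55.2 mol/min
Reaction term: ξ·ΔH°_rxn = 55.2 × -157 = -8666.4 kJ/min
Sensible, feed 217→25 °C: -5458.2 kJ/min
Outlet flows (mol/min): A 82.8, H₂ 82.8, B 55.2
Sensible, products 25→163 °C: 3770.7 kJ/min
Q = ΔH = -10354 kJ/min = -172.56 kW
Heat removed = 172.56 kJ/s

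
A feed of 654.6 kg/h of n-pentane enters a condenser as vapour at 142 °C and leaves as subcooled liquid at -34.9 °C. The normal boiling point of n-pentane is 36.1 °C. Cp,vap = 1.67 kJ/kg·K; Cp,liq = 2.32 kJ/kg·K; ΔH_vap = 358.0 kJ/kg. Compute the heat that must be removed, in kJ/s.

Q_c = 127 kJ/s

vapour 142→36.1 °C: -176.85 kJ/kg
condensation at 36.1 °C: -358 kJ/kg
liquid 36.1→-34.9 °C: -164.72 kJ/kg
Δh = -176.85 + -358 + -164.72 = -699.57 kJ/kg
Q = ṁ·Δh = 654.6 kg/h × -699.57 kJ/kg = -457940 kJ/h
|Q| = 127.21 kW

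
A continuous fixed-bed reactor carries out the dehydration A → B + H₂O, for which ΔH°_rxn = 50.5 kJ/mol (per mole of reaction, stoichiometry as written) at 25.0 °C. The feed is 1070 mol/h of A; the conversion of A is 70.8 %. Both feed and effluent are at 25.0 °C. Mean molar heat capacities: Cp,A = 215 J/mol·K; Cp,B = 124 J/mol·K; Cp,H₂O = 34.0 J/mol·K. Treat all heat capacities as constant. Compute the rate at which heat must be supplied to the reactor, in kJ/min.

Extent of reaction ξ = 0.708 × 1070 = 757.56 mol/h
Reaction term: ξ·ΔH°_rxn = 757.56 × 50.5 = 38257 kJ/h
Q = ΔH = 38257 kJ/h = 10.627 kW
Heat supplied = 637.61 kJ/min

Q_in = 638 kJ/min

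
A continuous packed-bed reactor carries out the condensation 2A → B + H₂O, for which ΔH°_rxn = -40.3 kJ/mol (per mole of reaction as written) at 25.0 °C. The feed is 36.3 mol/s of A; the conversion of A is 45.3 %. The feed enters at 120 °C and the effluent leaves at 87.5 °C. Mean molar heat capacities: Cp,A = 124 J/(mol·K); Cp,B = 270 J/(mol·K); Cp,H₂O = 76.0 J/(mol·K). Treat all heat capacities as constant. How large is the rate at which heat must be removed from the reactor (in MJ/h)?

Q_out = 1540 MJ/h

Extent of reaction ξ = 0.453 × 36.3 / 2 = 8.2219 mol/s
Reaction term: ξ·ΔH°_rxn = 8.2219 × -40.3 = -331.34 kJ/s
Sensible, feed 120→25 °C: -427.61 kJ/s
Outlet flows (mol/s): A 19.856, B 8.2219, H₂O 8.2219
Sensible, products 25→87.5 °C: 331.68 kJ/s
Q = ΔH = -427.27 kJ/s = -427.27 kW
Heat removed = 1538.2 MJ/h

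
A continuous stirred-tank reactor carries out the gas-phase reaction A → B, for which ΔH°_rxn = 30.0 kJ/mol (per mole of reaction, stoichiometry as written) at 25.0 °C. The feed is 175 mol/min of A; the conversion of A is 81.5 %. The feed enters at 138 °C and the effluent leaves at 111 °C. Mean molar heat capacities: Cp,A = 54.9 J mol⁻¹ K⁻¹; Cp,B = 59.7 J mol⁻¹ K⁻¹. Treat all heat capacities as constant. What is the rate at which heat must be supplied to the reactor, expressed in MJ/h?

Q_in = 245 MJ/h

Extent of reaction ξ = 0.815 × 175 = 142.62 mol/min
Reaction term: ξ·ΔH°_rxn = 142.62 × 30.0 = 4278.8 kJ/min
Sensible, feed 138→25 °C: -1085.6 kJ/min
Outlet flows (mol/min): A 32.375, B 142.62
Sensible, products 25→111 °C: 885.12 kJ/min
Q = ΔH = 4078.2 kJ/min = 67.97 kW
Heat supplied = 244.69 MJ/h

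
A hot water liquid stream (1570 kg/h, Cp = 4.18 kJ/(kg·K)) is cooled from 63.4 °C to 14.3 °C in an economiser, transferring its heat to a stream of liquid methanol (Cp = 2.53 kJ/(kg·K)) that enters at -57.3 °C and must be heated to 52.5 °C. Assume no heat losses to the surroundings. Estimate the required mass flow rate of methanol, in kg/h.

ṁ_c = 1160 kg/h

Heat released by hot stream: Q = 1570 × 4.18 × (63.4 − 14.3) = 322220 kJ/h
Energy balance on cold side (adiabatic exchanger): Q = ṁ_c·Cp_c·(T_c,out − T_c,in)
ṁ_c = 322220 / [2.53 × (52.5 − -57.3)] = 1159.9 kg/h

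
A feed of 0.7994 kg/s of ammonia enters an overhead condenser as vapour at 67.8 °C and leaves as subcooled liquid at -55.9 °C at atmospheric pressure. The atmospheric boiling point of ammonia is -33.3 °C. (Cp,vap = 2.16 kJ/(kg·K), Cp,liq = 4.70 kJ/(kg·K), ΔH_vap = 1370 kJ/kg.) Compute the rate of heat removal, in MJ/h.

Q_c = 4880 MJ/h

vapour 67.8→-33.3 °C: -218.38 kJ/kg
condensation at -33.3 °C: -1370 kJ/kg
liquid -33.3→-55.9 °C: -106.22 kJ/kg
Δh = -218.38 + -1370 + -106.22 = -1694.6 kJ/kg
Q = ṁ·Δh = 0.7994 kg/s × -1694.6 kJ/kg = -1354.7 kJ/s
|Q| = 1354.7 kW = 4876.8 MJ/h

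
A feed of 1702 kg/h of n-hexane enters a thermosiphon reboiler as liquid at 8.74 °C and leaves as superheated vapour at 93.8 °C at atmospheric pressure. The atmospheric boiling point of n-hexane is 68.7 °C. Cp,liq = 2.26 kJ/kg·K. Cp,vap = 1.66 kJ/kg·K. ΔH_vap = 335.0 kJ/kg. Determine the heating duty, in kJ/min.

Q = 14500 kJ/min

liquid 8.74→68.7 °C: 135.51 kJ/kg
vaporisation at 68.7 °C: 335 kJ/kg
vapour 68.7→93.8 °C: 41.666 kJ/kg
Δh = 135.51 + 335 + 41.666 = 512.18 kJ/kg
Q = ṁ·Δh = 1702 kg/h × 512.18 kJ/kg = 871720 kJ/h
|Q| = 242.15 kW = 14529 kJ/min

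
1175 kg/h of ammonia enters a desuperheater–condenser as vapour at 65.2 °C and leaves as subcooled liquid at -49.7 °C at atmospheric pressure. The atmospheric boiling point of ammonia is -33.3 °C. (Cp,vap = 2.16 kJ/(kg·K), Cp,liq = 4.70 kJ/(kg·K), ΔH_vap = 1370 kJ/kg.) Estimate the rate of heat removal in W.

Q_c = 542000 W

vapour 65.2→-33.3 °C: -212.76 kJ/kg
condensation at -33.3 °C: -1370 kJ/kg
liquid -33.3→-49.7 °C: -77.08 kJ/kg
Δh = -212.76 + -1370 + -77.08 = -1659.8 kJ/kg
Q = ṁ·Δh = 1175 kg/h × -1659.8 kJ/kg = -1.9503e+06 kJ/h
|Q| = 541.75 kW = 541750 W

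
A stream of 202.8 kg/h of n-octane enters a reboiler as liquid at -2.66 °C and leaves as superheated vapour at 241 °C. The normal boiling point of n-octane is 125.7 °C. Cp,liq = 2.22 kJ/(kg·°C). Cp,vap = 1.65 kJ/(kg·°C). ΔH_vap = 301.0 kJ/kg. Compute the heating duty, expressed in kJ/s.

liquid -2.66→125.7 °C: 284.96 kJ/kg
vaporisation at 125.7 °C: 301 kJ/kg
vapour 125.7→241 °C: 190.24 kJ/kg
Δh = 284.96 + 301 + 190.24 = 776.2 kJ/kg
Q = ṁ·Δh = 202.8 kg/h × 776.2 kJ/kg = 157410 kJ/h
|Q| = 43.726 kW

Q = 43.7 kJ/s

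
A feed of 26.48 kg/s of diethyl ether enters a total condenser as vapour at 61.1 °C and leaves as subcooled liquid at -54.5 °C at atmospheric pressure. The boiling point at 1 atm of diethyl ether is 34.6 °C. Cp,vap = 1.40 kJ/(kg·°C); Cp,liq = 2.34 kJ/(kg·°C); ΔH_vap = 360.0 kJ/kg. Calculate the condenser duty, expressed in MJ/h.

Q_c = 57700 MJ/h

vapour 61.1→34.6 °C: -37.1 kJ/kg
condensation at 34.6 °C: -360 kJ/kg
liquid 34.6→-54.5 °C: -208.49 kJ/kg
Δh = -37.1 + -360 + -208.49 = -605.59 kJ/kg
Q = ṁ·Δh = 26.48 kg/s × -605.59 kJ/kg = -16036 kJ/s
|Q| = 16036 kW = 57730 MJ/h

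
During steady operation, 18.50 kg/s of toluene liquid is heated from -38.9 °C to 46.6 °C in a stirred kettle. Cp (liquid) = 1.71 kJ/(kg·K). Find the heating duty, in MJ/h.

Q = ṁ·Cp·ΔT = 18.50 × 1.71 × (46.6 − -38.9) = 2704.8 kJ/s
Heating duty = 9737.3 MJ/h

Q = 9740 MJ/h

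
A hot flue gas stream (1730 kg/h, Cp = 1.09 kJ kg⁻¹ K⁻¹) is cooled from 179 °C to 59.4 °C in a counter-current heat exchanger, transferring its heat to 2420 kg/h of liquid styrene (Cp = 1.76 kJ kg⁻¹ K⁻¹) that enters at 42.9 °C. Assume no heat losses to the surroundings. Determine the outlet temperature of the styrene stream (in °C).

Heat released by hot stream: Q = 1730 × 1.09 × (179 − 59.4) = 225530 kJ/h
Energy balance on cold side (adiabatic exchanger): Q = ṁ_c·Cp_c·(T_c,out − T_c,in)
T_c,out = 42.9 + 225530/(2420 × 1.76) = 95.851 °C

T_c,out = 95.9 °C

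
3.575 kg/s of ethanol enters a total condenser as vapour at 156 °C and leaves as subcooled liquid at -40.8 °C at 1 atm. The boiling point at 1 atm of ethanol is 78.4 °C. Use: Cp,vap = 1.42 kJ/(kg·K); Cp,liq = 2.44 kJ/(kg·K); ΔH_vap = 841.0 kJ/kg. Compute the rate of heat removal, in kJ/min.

Q_c = 266000 kJ/min

vapour 156→78.4 °C: -110.19 kJ/kg
condensation at 78.4 °C: -841 kJ/kg
liquid 78.4→-40.8 °C: -290.85 kJ/kg
Δh = -110.19 + -841 + -290.85 = -1242 kJ/kg
Q = ṁ·Δh = 3.575 kg/s × -1242 kJ/kg = -4440.3 kJ/s
|Q| = 4440.3 kW = 266420 kJ/min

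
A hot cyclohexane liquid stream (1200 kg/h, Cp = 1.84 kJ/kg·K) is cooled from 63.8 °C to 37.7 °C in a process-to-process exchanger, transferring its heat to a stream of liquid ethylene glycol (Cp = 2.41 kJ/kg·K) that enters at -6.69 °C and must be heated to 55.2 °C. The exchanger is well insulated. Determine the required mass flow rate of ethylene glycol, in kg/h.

ṁ_c = 386 kg/h

Heat released by hot stream: Q = 1200 × 1.84 × (63.8 − 37.7) = 57629 kJ/h
Energy balance on cold side (adiabatic exchanger): Q = ṁ_c·Cp_c·(T_c,out − T_c,in)
ṁ_c = 57629 / [2.41 × (55.2 − -6.69)] = 386.37 kg/h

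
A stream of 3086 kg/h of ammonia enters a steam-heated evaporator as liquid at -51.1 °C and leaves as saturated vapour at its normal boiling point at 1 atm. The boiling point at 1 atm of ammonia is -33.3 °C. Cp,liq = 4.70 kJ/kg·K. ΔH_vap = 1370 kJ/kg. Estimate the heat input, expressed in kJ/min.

Q = 74800 kJ/min

liquid -51.1→-33.3 °C: 83.66 kJ/kg
vaporisation at -33.3 °C: 1370 kJ/kg
Δh = 83.66 + 1370 = 1453.7 kJ/kg
Q = ṁ·Δh = 3086 kg/h × 1453.7 kJ/kg = 4.486e+06 kJ/h
|Q| = 1246.1 kW = 74767 kJ/min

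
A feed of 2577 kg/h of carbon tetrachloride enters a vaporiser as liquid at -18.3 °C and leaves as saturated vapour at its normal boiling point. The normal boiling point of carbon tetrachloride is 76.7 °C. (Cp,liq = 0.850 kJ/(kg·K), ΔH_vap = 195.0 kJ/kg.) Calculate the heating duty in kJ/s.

liquid -18.3→76.7 °C: 80.75 kJ/kg
vaporisation at 76.7 °C: 195 kJ/kg
Δh = 80.75 + 195 = 275.75 kJ/kg
Q = ṁ·Δh = 2577 kg/h × 275.75 kJ/kg = 710610 kJ/h
|Q| = 197.39 kW

Q = 197 kJ/s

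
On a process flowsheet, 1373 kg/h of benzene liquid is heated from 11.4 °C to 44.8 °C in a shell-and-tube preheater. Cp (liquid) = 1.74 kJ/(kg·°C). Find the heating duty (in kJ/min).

Q = 1330 kJ/min

Q = ṁ·Cp·ΔT = 1373 × 1.74 × (44.8 − 11.4) = 79793 kJ/h
Converting: 79793 / 3600 s = 22.165 kW
Heating duty = 1329.9 kJ/min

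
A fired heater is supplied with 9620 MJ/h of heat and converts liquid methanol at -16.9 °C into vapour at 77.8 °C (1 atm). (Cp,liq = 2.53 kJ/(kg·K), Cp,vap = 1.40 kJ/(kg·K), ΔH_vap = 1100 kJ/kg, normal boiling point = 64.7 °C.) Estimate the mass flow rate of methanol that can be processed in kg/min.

ṁ = 121 kg/min

Δh = 2.53×(64.7−-16.9) + 1100 + 1.40×(77.8−64.7) = 1324.8 kJ/kg
Q = 9620 MJ/h = 2672.2 kJ/s = 160330 kJ/min
ṁ = Q/Δh = 160330 / 1324.8 = 121.03 kg/min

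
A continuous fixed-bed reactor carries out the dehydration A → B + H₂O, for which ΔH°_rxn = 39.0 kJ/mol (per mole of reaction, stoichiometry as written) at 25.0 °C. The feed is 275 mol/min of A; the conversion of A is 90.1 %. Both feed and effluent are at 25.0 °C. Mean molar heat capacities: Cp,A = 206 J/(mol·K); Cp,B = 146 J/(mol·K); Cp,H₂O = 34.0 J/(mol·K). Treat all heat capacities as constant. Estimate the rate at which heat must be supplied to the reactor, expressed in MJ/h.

Extent of reaction ξ = 0.901 × 275 = 247.78 mol/min
Reaction term: ξ·ΔH°_rxn = 247.78 × 39.0 = 9663.2 kJ/min
Q = ΔH = 9663.2 kJ/min = 161.05 kW
Heat supplied = 579.79 MJ/h

Q_in = 580 MJ/h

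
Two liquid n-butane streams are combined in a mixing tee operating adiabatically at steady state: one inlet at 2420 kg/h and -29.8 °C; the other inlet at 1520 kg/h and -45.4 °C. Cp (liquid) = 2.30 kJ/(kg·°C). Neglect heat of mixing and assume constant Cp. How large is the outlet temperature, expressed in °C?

Energy balance with Q = 0: Σ ṁᵢCp,ᵢ(T_out − Tᵢ) = 0
Σ ṁᵢCp,ᵢTᵢ = 2420×2.30×-29.8 + 1520×2.30×-45.4 = -324590
Σ ṁᵢCp,ᵢ = 2420×2.30 + 1520×2.30 = 9062
T_out = -324590 / 9062 = -35.818 °C

T_out = -35.8 °C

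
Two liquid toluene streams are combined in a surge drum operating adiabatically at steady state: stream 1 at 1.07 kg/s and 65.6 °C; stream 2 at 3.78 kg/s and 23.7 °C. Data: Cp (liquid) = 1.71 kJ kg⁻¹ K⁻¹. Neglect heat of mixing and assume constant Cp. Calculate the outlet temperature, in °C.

Energy balance with Q = 0: Σ ṁᵢCp,ᵢ(T_out − Tᵢ) = 0
T_out = Σ ṁᵢCp,ᵢTᵢ / Σ ṁᵢCp,ᵢ
      = 273.22 / 8.2935 = 32.944 °C

T_out = 32.9 °C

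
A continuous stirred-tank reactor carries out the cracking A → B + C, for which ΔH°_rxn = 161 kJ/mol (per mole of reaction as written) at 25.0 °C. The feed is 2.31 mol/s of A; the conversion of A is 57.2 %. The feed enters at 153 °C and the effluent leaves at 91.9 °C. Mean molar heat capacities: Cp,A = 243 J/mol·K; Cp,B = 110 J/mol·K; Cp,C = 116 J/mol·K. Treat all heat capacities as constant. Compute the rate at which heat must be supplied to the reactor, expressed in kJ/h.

Extent of reaction ξ = 0.572 × 2.31 = 1.3213 mol/s
Reaction term: ξ·ΔH°_rxn = 1.3213 × 161 = 212.73 kJ/s
Sensible, feed 153→25 °C: -71.85 kJ/s
Outlet flows (mol/s): A 0.98868, B 1.3213, C 1.3213
Sensible, products 25→91.9 °C: 36.05 kJ/s
Q = ΔH = 176.93 kJ/s = 176.93 kW
Heat supplied = 636960 kJ/h

Q_in = 637000 kJ/h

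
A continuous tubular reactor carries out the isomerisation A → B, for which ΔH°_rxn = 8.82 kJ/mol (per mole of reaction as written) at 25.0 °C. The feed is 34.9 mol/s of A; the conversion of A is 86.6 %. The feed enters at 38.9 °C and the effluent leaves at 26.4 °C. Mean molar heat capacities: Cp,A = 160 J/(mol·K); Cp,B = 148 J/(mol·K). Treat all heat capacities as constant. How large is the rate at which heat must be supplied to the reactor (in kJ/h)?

Q_in = 707000 kJ/h

Extent of reaction ξ = 0.866 × 34.9 = 30.223 mol/s
Reaction term: ξ·ΔH°_rxn = 30.223 × 8.82 = 266.57 kJ/s
Sensible, feed 38.9→25 °C: -77.618 kJ/s
Outlet flows (mol/s): A 4.6766, B 30.223
Sensible, products 25→26.4 °C: 7.3098 kJ/s
Q = ΔH = 196.26 kJ/s = 196.26 kW
Heat supplied = 706550 kJ/h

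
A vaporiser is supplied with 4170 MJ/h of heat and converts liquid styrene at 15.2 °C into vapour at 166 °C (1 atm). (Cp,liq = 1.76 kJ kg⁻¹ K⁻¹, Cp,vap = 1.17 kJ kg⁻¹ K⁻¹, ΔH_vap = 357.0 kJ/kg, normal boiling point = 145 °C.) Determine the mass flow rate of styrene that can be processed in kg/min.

ṁ = 114 kg/min

Δh = 1.76×(145−15.2) + 357.0 + 1.17×(166−145) = 610.02 kJ/kg
Q = 4170 MJ/h = 1158.3 kJ/s = 69500 kJ/min
ṁ = Q/Δh = 69500 / 610.02 = 113.93 kg/min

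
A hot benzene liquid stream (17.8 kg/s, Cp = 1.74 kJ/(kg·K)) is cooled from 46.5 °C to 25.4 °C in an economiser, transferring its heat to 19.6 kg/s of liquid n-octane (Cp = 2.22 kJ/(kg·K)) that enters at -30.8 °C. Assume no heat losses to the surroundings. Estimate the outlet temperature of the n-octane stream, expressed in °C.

T_c,out = -15.8 °C

Heat released by hot stream: Q = 17.8 × 1.74 × (46.5 − 25.4) = 653.51 kJ/s
Energy balance on cold side (adiabatic exchanger): Q = ṁ_c·Cp_c·(T_c,out − T_c,in)
T_c,out = -30.8 + 653.51/(19.6 × 2.22) = -15.781 °C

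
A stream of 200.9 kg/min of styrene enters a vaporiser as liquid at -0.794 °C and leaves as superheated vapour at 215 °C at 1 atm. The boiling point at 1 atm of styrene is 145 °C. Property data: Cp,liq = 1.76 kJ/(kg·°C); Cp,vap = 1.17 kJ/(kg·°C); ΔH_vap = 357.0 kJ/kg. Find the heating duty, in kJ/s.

Q = 2330 kJ/s

liquid -0.794→145 °C: 256.6 kJ/kg
vaporisation at 145 °C: 357 kJ/kg
vapour 145→215 °C: 81.9 kJ/kg
Δh = 256.6 + 357 + 81.9 = 695.5 kJ/kg
Q = ṁ·Δh = 200.9 kg/min × 695.5 kJ/kg = 139730 kJ/min
|Q| = 2328.8 kW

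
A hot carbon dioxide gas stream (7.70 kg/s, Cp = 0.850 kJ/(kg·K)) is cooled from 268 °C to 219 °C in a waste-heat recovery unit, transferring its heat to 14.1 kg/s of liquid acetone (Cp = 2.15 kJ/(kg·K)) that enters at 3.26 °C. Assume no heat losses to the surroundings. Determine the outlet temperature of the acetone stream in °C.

Heat released by hot stream: Q = 7.70 × 0.850 × (268 − 219) = 320.7 kJ/s
Energy balance on cold side (adiabatic exchanger): Q = ṁ_c·Cp_c·(T_c,out − T_c,in)
T_c,out = 3.26 + 320.7/(14.1 × 2.15) = 13.839 °C

T_c,out = 13.8 °C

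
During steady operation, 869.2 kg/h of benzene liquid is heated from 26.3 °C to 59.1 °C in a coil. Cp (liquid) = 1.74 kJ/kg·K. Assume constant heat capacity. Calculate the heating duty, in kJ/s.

Q = 13.8 kJ/s

Q = ṁ·Cp·ΔT = 869.2 × 1.74 × (59.1 − 26.3) = 49607 kJ/h
Converting: 49607 / 3600 s = 13.78 kW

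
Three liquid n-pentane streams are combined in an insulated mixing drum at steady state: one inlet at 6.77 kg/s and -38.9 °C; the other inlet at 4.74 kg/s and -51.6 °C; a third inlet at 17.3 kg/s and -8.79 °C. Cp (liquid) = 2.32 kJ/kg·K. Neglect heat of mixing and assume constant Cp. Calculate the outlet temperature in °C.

Energy balance with Q = 0: Σ ṁᵢCp,ᵢ(T_out − Tᵢ) = 0
T_out = Σ ṁᵢCp,ᵢTᵢ / Σ ṁᵢCp,ᵢ
      = -1531.2 / 66.839 = -22.909 °C

T_out = -22.9 °C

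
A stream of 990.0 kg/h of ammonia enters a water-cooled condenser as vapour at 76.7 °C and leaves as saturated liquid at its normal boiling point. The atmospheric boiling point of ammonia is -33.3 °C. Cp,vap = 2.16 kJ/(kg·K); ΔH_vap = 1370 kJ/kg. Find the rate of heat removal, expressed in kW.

vapour 76.7→-33.3 °C: -237.6 kJ/kg
condensation at -33.3 °C: -1370 kJ/kg
Δh = -237.6 + -1370 = -1607.6 kJ/kg
Q = ṁ·Δh = 990.0 kg/h × -1607.6 kJ/kg = -1.5915e+06 kJ/h
|Q| = 442.09 kW

Q_c = 442 kW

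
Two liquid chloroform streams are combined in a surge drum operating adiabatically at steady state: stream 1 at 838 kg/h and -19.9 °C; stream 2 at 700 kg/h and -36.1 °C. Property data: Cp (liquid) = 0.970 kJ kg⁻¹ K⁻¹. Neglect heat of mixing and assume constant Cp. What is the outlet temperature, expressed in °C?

No heat crosses the boundary, so H_out = H_in.
Σ ṁᵢCp,ᵢTᵢ = 838×0.970×-19.9 + 700×0.970×-36.1 = -40688
Σ ṁᵢCp,ᵢ = 838×0.970 + 700×0.970 = 1491.9
T_out = -40688 / 1491.9 = -27.273 °C

T_out = -27.3 °C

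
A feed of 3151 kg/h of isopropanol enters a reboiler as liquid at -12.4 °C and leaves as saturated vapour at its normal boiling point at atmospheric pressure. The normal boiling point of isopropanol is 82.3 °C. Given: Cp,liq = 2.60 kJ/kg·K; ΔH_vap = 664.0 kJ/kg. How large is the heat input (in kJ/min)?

liquid -12.4→82.3 °C: 246.22 kJ/kg
vaporisation at 82.3 °C: 664 kJ/kg
Δh = 246.22 + 664 = 910.22 kJ/kg
Q = ṁ·Δh = 3151 kg/h × 910.22 kJ/kg = 2.8681e+06 kJ/h
|Q| = 796.7 kW = 47802 kJ/min

Q = 47800 kJ/min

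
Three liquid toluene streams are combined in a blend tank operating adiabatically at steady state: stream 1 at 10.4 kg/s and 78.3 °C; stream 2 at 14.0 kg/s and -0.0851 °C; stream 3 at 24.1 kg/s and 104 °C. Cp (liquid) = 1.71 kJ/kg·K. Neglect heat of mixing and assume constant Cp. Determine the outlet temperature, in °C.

T_out = 68.4 °C

Energy balance with Q = 0: Σ ṁᵢCp,ᵢ(T_out − Tᵢ) = 0
T_out = Σ ṁᵢCp,ᵢTᵢ / Σ ṁᵢCp,ᵢ
      = 5676.4 / 82.935 = 68.444 °C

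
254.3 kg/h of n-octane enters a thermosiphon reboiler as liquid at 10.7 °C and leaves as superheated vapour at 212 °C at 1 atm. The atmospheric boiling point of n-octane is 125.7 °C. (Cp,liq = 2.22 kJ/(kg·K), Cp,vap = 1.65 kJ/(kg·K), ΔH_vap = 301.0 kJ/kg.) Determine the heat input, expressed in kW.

Q = 49.4 kW

liquid 10.7→125.7 °C: 255.3 kJ/kg
vaporisation at 125.7 °C: 301 kJ/kg
vapour 125.7→212 °C: 142.39 kJ/kg
Δh = 255.3 + 301 + 142.39 = 698.69 kJ/kg
Q = ṁ·Δh = 254.3 kg/h × 698.69 kJ/kg = 177680 kJ/h
|Q| = 49.355 kW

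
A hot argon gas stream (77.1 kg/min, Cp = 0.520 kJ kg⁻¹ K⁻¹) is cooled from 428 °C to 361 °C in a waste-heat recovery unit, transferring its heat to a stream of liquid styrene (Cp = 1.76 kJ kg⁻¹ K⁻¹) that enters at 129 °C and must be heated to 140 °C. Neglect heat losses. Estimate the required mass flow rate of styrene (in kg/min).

ṁ_c = 139 kg/min

Heat released by hot stream: Q = 77.1 × 0.520 × (428 − 361) = 2686.2 kJ/min
Energy balance on cold side (adiabatic exchanger): Q = ṁ_c·Cp_c·(T_c,out − T_c,in)
ṁ_c = 2686.2 / [1.76 × (140 − 129)] = 138.75 kg/min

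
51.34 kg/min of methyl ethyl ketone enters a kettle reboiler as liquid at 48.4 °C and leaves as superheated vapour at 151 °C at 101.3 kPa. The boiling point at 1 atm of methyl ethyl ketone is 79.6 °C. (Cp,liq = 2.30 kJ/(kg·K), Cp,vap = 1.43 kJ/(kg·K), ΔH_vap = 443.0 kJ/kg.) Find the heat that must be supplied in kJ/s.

Q = 528 kJ/s

liquid 48.4→79.6 °C: 71.76 kJ/kg
vaporisation at 79.6 °C: 443 kJ/kg
vapour 79.6→151 °C: 102.1 kJ/kg
Δh = 71.76 + 443 + 102.1 = 616.86 kJ/kg
Q = ṁ·Δh = 51.34 kg/min × 616.86 kJ/kg = 31670 kJ/min
|Q| = 527.83 kW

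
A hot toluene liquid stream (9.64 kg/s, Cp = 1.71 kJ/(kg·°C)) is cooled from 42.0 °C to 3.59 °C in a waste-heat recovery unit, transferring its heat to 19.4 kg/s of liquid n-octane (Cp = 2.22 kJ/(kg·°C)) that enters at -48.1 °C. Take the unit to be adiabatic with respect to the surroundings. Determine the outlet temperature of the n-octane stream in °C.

Heat released by hot stream: Q = 9.64 × 1.71 × (42.0 − 3.59) = 633.17 kJ/s
Energy balance on cold side (adiabatic exchanger): Q = ṁ_c·Cp_c·(T_c,out − T_c,in)
T_c,out = -48.1 + 633.17/(19.4 × 2.22) = -33.398 °C

T_c,out = -33.4 °C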